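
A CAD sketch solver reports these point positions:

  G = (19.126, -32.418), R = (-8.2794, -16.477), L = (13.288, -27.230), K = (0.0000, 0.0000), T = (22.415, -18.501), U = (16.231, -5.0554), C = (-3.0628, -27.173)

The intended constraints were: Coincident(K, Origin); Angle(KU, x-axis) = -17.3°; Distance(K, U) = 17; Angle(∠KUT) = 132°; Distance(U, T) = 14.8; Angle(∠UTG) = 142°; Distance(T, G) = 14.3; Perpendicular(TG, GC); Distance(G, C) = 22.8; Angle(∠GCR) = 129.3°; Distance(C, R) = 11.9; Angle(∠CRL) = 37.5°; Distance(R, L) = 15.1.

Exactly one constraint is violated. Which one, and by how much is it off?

Distance(R, L) = 15.1 — off by 9.00.

K = (0.00, 0.00) ✓; KU at -17.30° ✓; |KU| = 17.00 ✓; ∠KUT = 132.0° ✓; |UT| = 14.80 ✓; ∠UTG = 142.0° ✓; |TG| = 14.30 ✓; ∠(TG, GC) = 90.00° ✓; |GC| = 22.80 ✓; ∠GCR = 129.3° ✓; |CR| = 11.90 ✓; ∠CRL = 37.50° ✓; |RL| = 24.10 ✗.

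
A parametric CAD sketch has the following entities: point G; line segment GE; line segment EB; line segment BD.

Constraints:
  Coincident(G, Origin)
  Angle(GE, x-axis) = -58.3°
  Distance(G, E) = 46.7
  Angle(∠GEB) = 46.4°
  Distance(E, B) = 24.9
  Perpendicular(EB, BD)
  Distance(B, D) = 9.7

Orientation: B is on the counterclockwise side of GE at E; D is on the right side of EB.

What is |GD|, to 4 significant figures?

44.13

G is at the origin; GE runs at -58.3° with length 46.7, so E = 46.7·(cos -58.3°, sin -58.3°) = (24.54, -39.73). ∠GEB = 46.4°, so EB runs at -58.3° + (180° − 46.4°) = 75.30° from the x-axis; with |EB| = 24.9, B = E + 24.9·(cos 75.30°, sin 75.30°) = (30.86, -15.65). EB is perpendicular to BD; with |BD| = 9.7 on the right of EB, D = B + 9.7·(0.9673, -0.2538) = (40.24, -18.11). Then |GD| = |D − G| = 44.13.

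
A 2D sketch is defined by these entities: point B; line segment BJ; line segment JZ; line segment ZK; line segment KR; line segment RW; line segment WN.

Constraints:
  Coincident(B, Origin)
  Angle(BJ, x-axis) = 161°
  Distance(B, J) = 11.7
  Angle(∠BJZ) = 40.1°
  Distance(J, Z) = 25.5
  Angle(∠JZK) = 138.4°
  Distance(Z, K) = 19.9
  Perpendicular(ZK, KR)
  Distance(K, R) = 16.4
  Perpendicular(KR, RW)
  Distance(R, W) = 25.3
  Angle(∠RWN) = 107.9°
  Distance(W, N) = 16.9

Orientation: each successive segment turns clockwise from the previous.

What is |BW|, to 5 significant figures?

1.9855

B is at the origin; BJ runs at 161.0° with length 11.7, so J = (-11.063, 3.8091). ∠BJZ = 40.1° gives JZ at 21.100° from the x-axis; with |JZ| = 25.5, Z = (12.728, 12.989). ∠JZK = 138.4° gives ZK at -20.500° from the x-axis; with |ZK| = 19.9, K = (31.368, 6.0199). The perpendicularity gives KR at right angles to ZK, so KR runs at -110.50°; with |KR| = 16.4, R = (25.624, -9.3415). KR ⟂ RW, so RW runs at 159.50°; with |RW| = 25.3, W = (1.9263, -0.48124). Then |BW| = |W − B| = 1.9855.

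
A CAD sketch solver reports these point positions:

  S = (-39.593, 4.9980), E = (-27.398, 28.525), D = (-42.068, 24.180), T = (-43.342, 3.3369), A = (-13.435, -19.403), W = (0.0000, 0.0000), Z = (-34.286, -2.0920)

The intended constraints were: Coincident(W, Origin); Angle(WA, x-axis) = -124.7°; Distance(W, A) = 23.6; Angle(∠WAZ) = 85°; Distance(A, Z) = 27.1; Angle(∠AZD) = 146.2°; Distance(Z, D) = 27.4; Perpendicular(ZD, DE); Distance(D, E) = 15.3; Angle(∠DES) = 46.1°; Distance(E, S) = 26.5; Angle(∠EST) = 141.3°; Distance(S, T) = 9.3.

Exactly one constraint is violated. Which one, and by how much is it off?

Distance(S, T) = 9.3 — off by 5.20.

W = (0.00, 0.00) ✓; WA at -124.7° ✓; |WA| = 23.60 ✓; ∠WAZ = 85.00° ✓; |AZ| = 27.10 ✓; ∠AZD = 146.2° ✓; |ZD| = 27.40 ✓; ∠(ZD, DE) = 90.00° ✓; |DE| = 15.30 ✓; ∠DES = 46.10° ✓; |ES| = 26.50 ✓; ∠EST = 141.3° ✓; |ST| = 4.101 ✗.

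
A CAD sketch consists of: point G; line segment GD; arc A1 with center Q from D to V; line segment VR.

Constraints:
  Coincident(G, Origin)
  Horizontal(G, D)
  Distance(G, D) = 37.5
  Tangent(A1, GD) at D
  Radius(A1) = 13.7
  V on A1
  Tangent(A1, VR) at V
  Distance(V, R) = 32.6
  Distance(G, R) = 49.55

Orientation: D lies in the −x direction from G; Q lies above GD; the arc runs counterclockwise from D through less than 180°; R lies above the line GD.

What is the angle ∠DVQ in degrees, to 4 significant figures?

47.60°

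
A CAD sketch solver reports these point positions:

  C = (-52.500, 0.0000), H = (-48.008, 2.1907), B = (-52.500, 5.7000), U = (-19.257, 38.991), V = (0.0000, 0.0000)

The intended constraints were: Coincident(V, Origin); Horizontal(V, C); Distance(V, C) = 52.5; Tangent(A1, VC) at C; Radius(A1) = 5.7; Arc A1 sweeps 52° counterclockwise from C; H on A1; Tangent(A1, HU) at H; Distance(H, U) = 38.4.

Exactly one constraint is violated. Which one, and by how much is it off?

Distance(H, U) = 38.4 — off by 8.30.

V = (0.00, 0.00) ✓; V.y = 0.00, C.y = 0.00 ✓; |VC| = 52.50 ✓; ∠(BC, CV) = 90.00° ✓; |BC| = 5.700 ✓; bearing(B→H) − bearing(B→C) = 52.00° ✓; |BH| = 5.700 ✓; ∠(BH, HU) = 90.00° ✓; |HU| = 46.70 ✗.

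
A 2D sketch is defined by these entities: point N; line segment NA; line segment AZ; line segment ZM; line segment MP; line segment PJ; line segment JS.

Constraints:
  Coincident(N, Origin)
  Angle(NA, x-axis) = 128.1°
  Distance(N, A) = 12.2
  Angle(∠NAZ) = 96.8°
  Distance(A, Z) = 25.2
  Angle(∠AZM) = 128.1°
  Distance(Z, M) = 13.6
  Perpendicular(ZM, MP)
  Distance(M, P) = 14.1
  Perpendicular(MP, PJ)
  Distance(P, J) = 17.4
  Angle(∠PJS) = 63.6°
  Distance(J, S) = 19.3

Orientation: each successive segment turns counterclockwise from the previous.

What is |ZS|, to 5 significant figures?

5.7464

MP is perpendicular to PJ, so PJ runs at 83.200°; with |PJ| = 17.4, J = (-14.609, -1.3875). ∠PJS = 63.6° gives JS at -160.40° from the x-axis; with |JS| = 19.3, S = (-32.791, -7.8617). Then |ZS| = |S − Z| = 5.7464.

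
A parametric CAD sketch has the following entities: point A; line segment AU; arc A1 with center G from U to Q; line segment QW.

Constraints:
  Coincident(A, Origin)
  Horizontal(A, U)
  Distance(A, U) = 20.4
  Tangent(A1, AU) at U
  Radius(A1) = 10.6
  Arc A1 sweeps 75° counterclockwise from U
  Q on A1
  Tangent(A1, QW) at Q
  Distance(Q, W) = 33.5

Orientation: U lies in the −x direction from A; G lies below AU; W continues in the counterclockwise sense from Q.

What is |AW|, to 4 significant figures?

56.24

A is at the origin; AU is horizontal with |AU| = 20.4 and U on the −x side, so U = (-20.40, 0.000). Tangency of A1 to AU means the radius GU is perpendicular to AU, so G = U + (0, -10.6) = (-20.40, -10.60). On A1, U sits at bearing 90° from G; a 75° counterclockwise sweep puts Q at bearing 165°, so Q = G + 10.6·(cos 165°, sin 165°) = (-30.64, -7.857). Tangency of A1 to QW means the radius GQ is perpendicular to QW, so QW runs along (−sin 165°, cos 165°); with |QW| = 33.5, W = (-39.31, -40.22). Then |AW| = |W − A| = 56.24.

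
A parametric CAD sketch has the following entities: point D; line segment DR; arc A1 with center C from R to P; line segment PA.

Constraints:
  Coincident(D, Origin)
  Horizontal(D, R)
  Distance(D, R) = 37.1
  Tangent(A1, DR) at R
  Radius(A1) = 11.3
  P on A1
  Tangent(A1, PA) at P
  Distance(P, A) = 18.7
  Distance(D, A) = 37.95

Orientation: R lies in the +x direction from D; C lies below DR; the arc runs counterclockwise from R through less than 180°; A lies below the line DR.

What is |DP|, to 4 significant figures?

27.86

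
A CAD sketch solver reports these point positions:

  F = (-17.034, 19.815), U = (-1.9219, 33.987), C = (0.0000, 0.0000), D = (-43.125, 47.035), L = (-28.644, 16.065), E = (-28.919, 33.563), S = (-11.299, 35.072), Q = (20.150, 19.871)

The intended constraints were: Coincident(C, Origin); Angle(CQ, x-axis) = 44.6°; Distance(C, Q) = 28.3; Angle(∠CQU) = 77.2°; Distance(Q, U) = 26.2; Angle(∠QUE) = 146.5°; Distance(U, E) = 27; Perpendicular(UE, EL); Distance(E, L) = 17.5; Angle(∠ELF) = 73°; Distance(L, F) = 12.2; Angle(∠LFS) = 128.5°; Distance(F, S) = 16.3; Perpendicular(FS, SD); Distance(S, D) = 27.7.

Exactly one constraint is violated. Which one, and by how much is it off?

Distance(S, D) = 27.7 — off by 6.30.

C = (0.00, 0.00) ✓; CQ at 44.60° ✓; |CQ| = 28.30 ✓; ∠CQU = 77.20° ✓; |QU| = 26.20 ✓; ∠QUE = 146.5° ✓; |UE| = 27.00 ✓; ∠(UE, EL) = 90.00° ✓; |EL| = 17.50 ✓; ∠ELF = 73.00° ✓; |LF| = 12.20 ✓; ∠LFS = 128.5° ✓; |FS| = 16.30 ✓; ∠(FS, SD) = 90.00° ✓; |SD| = 34.00 ✗.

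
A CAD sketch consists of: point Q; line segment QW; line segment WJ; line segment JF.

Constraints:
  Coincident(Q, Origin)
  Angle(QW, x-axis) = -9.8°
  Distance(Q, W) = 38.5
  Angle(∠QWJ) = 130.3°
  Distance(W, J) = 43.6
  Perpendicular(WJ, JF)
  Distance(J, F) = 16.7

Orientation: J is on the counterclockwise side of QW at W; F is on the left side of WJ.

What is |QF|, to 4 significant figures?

69.66

∠QWJ = 130.3°, so WJ runs at -9.8° + (180° − 130.3°) = 39.90° from the x-axis; with |WJ| = 43.6, J = W + 43.6·(cos 39.90°, sin 39.90°) = (71.39, 21.41). WJ is perpendicular to JF; with |JF| = 16.7 on the left of WJ, F = J + 16.7·(-0.6414, 0.7672) = (60.67, 34.23). Then |QF| = |F − Q| = 69.66.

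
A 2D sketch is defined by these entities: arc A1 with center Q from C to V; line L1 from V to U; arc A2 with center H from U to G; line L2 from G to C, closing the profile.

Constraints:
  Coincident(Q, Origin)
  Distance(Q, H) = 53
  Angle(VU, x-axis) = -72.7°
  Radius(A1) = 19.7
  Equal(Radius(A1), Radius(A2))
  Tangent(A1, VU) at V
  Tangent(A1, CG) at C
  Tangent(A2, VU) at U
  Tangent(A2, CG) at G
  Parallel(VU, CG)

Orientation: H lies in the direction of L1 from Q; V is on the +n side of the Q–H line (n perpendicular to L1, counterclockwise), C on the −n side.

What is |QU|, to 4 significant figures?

56.54

The slot axis is L1's direction at -72.7°, so u = (cos -72.7°, sin -72.7°) = (0.2974, -0.9548) and n = (−sin -72.7°, cos -72.7°) = (0.9548, 0.2974). Q is at the origin and H lies 53.0 along u from Q, so H = 53.0·u = (15.76, -50.60). Tangency of A1 to both parallel lines with radius 19.7 puts V and C at Q ± 19.7·n: V = (18.81, 5.858), C = (-18.81, -5.858). Equal radii place U and G the same way about H: U = H + 19.7·n = (34.57, -44.74), G = H − 19.7·n = (-3.048, -56.46). Then |QU| = |U − Q| = 56.54.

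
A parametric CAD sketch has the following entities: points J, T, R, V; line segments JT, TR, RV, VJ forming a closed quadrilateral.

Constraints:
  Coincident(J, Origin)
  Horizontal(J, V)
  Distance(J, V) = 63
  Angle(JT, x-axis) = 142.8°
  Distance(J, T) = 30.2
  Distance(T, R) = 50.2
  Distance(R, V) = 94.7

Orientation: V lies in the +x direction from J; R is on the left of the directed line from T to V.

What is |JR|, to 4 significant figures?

65.30

Checks: |TR| = 50.20 ✓; |RV| = 94.70 ✓.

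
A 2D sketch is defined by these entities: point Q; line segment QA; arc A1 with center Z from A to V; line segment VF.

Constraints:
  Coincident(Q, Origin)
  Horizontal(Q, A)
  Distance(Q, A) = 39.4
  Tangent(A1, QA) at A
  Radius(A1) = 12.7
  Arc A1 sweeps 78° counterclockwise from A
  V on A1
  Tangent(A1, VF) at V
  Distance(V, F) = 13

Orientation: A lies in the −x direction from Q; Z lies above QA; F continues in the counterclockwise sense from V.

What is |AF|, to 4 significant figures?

27.34

Q is at the origin; QA is horizontal with |QA| = 39.4 and A on the −x side, so A = (-39.40, 0.000). Tangency of A1 to QA means the radius ZA is perpendicular to QA, so Z = A + (0, 12.7) = (-39.40, 12.70). On A1, A sits at bearing -90° from Z; a 78° counterclockwise sweep puts V at bearing -12°, so V = Z + 12.7·(cos -12°, sin -12°) = (-26.98, 10.06). A1 meets VF tangentially, so ZV is at right angles to VF, so VF runs along (−sin -12°, cos -12°); with |VF| = 13.0, F = (-24.27, 22.78). Then |AF| = |F − A| = 27.34.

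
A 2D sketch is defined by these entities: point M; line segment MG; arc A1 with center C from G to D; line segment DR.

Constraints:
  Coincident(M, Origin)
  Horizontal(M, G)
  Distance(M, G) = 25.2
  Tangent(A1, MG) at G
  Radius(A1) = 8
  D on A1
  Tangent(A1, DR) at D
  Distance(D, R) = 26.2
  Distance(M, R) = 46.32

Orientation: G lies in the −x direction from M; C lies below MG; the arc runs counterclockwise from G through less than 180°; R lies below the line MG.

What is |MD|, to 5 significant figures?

34.311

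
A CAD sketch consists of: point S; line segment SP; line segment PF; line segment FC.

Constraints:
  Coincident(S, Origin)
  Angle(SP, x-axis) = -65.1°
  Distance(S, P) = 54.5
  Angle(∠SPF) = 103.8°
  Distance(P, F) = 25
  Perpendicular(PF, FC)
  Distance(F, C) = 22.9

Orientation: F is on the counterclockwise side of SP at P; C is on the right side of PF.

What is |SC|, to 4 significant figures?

84.82

S is at the origin; SP runs at -65.1° with length 54.5, so P = 54.5·(cos -65.1°, sin -65.1°) = (22.95, -49.43). ∠SPF = 103.8°, so PF runs at -65.1° + (180° − 103.8°) = 11.10° from the x-axis; with |PF| = 25.0, F = P + 25.0·(cos 11.10°, sin 11.10°) = (47.48, -44.62). PF ⟂ FC; with |FC| = 22.9 on the right of PF, C = F + 22.9·(0.1925, -0.9813) = (51.89, -67.09). Then |SC| = |C − S| = 84.82.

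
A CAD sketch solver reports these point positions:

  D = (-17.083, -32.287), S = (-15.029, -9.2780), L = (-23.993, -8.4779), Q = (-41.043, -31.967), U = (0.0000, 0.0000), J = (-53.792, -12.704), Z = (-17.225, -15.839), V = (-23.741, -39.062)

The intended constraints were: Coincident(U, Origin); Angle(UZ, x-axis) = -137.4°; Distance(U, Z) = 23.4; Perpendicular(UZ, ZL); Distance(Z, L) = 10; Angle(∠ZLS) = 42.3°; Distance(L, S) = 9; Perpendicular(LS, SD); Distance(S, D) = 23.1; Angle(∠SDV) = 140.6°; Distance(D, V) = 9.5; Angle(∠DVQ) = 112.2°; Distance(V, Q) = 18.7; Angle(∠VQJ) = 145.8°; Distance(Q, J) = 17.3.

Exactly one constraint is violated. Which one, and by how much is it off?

Distance(Q, J) = 17.3 — off by 5.80.

U = (0.00, 0.00) ✓; UZ at -137.4° ✓; |UZ| = 23.40 ✓; ∠(UZ, ZL) = 90.00° ✓; |ZL| = 10.00 ✓; ∠ZLS = 42.30° ✓; |LS| = 9.000 ✓; ∠(LS, SD) = 90.00° ✓; |SD| = 23.10 ✓; ∠SDV = 140.6° ✓; |DV| = 9.499 ✓; ∠DVQ = 112.2° ✓; |VQ| = 18.70 ✓; ∠VQJ = 145.8° ✓; |QJ| = 23.10 ✗.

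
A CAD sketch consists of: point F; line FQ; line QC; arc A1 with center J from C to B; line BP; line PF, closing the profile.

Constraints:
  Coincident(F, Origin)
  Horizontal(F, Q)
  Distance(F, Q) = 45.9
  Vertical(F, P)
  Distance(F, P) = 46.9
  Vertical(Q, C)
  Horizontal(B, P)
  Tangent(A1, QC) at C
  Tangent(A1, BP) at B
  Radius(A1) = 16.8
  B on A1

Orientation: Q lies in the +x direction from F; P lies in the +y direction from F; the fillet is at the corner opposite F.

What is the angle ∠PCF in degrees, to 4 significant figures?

53.36°

F is at the origin; F and Q share the same y with |FQ| = 45.9 and Q on the +x side, so Q = (45.90, 0.000). F and P share the same x with |FP| = 46.9 and P on the +y side, so P = (0.000, 46.90). The virtual corner opposite F is at (45.90, 46.90). Tangency of A1 to QC means the radius JC is perpendicular to QC and since A1 is tangent to BP there, JB ⟂ BP, with radius 16.8, so the center J sits 16.8 in from both sides at J = (29.10, 30.10). That places the tangent points at C = (45.90, 30.10) on QC and B = (29.10, 46.90) on BP. Then cos ∠PCF = CP·CF / (|CP||CF|), giving 53.36°.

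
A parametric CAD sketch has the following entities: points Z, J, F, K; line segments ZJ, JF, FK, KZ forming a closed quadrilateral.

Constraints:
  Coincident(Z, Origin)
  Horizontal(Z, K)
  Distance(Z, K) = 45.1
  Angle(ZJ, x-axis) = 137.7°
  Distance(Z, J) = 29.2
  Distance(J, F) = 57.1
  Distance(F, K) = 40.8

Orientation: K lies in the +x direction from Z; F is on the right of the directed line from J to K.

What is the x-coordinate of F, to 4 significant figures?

13.29

Checks: |JF| = 57.10 ✓; |FK| = 40.80 ✓.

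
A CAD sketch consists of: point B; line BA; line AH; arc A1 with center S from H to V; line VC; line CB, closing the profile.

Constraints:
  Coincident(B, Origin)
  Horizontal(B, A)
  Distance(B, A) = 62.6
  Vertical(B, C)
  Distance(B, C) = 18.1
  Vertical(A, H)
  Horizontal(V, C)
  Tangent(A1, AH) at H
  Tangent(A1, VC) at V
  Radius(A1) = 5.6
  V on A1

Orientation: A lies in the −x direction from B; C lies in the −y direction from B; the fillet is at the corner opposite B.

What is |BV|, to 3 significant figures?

59.8

B is at the origin; BA is horizontal with |BA| = 62.6 and A on the −x side, so A = (-62.6, 0.00). BC is vertical with |BC| = 18.1 and C on the −y side, so C = (0.00, -18.1). The virtual corner opposite B is at (-62.6, -18.1). The tangent condition forces SH to be normal to AH and since A1 is tangent to VC there, SV ⟂ VC, with radius 5.6, so the center S sits 5.6 in from both sides at S = (-57.0, -12.5). That places the tangent points at H = (-62.6, -12.5) on AH and V = (-57.0, -18.1) on VC. Then |BV| = |V − B| = 59.8.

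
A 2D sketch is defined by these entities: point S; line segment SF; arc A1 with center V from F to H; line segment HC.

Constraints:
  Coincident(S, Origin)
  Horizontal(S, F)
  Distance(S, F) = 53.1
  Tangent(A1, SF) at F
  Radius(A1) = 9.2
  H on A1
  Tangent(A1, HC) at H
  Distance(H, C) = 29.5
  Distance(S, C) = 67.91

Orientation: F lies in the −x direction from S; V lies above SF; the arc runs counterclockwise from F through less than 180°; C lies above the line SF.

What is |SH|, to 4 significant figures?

46.19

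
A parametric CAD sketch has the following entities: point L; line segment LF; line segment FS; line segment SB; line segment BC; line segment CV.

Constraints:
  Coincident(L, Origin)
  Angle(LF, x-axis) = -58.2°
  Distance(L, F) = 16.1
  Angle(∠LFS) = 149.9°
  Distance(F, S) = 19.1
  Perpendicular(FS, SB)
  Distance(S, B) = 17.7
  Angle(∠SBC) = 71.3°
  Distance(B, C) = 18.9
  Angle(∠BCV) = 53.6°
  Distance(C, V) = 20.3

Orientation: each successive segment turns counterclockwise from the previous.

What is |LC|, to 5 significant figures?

15.541

L is at the origin; LF runs at -58.2° with length 16.1, so F = (8.4840, -13.683). ∠LFS = 149.9° gives FS at -28.100° from the x-axis; with |FS| = 19.1, S = (25.333, -22.680). FS is perpendicular to SB, so SB runs at 61.900°; with |SB| = 17.7, B = (33.670, -7.0660). ∠SBC = 71.3° gives BC at 170.60° from the x-axis; with |BC| = 18.9, C = (15.023, -3.9791). Then |LC| = |C − L| = 15.541.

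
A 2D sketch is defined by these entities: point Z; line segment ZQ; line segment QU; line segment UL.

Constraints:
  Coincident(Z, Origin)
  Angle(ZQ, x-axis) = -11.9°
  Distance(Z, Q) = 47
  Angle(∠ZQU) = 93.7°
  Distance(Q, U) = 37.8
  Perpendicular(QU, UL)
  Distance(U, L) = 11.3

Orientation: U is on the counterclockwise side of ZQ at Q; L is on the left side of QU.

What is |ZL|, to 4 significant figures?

54.17

Z is at the origin; ZQ runs at -11.9° with length 47.0, so Q = 47.0·(cos -11.9°, sin -11.9°) = (45.99, -9.692). ∠ZQU = 93.7°, so QU runs at -11.9° + (180° − 93.7°) = 74.40° from the x-axis; with |QU| = 37.8, U = Q + 37.8·(cos 74.40°, sin 74.40°) = (56.16, 26.72). QU is perpendicular to UL; with |UL| = 11.3 on the left of QU, L = U + 11.3·(-0.9632, 0.2689) = (45.27, 29.75). Then |ZL| = |L − Z| = 54.17.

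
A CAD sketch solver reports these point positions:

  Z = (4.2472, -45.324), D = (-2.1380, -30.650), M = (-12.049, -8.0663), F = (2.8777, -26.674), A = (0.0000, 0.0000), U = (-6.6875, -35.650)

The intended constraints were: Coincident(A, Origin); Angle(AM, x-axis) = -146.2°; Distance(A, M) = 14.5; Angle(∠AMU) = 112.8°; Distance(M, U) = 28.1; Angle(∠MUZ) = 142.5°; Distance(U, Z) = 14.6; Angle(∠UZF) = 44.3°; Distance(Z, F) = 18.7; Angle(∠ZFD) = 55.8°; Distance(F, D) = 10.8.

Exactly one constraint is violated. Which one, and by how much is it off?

Distance(F, D) = 10.8 — off by 4.40.

A = (0.00, 0.00) ✓; AM at -146.2° ✓; |AM| = 14.50 ✓; ∠AMU = 112.8° ✓; |MU| = 28.10 ✓; ∠MUZ = 142.5° ✓; |UZ| = 14.60 ✓; ∠UZF = 44.30° ✓; |ZF| = 18.70 ✓; ∠ZFD = 55.80° ✓; |FD| = 6.400 ✗.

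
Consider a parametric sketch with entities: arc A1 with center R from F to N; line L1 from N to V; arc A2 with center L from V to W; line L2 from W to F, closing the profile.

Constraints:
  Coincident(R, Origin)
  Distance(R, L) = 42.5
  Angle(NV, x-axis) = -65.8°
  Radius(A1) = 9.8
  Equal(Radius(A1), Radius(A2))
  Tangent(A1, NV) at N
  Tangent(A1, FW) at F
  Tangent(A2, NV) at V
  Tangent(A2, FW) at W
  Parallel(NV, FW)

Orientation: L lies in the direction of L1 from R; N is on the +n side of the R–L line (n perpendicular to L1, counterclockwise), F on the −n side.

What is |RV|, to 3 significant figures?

43.6

The slot axis is L1's direction at -65.8°, so u = (cos -65.8°, sin -65.8°) = (0.410, -0.912) and n = (−sin -65.8°, cos -65.8°) = (0.912, 0.410). R is at the origin and L lies 42.5 along u from R, so L = 42.5·u = (17.4, -38.8). Tangency of A1 to both parallel lines with radius 9.8 puts N and F at R ± 9.8·n: N = (8.94, 4.02), F = (-8.94, -4.02). Equal radii place V and W the same way about L: V = L + 9.8·n = (26.4, -34.7), W = L − 9.8·n = (8.48, -42.8). Then |RV| = |V − R| = 43.6.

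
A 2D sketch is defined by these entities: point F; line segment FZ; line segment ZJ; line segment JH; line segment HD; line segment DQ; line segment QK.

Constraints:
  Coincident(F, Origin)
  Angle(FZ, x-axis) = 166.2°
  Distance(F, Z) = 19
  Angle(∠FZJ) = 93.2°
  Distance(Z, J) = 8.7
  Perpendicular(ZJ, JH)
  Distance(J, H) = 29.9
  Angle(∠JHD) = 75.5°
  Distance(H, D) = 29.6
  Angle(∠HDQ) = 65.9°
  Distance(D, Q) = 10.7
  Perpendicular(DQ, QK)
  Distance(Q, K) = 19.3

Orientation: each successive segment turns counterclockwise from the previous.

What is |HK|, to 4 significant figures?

7.843

F is at the origin; FZ runs at 166.2° with length 19.0, so Z = (-18.45, 4.532). ∠FZJ = 93.2° gives ZJ at -107.0° from the x-axis; with |ZJ| = 8.7, J = (-21.00, -3.788). ZJ ⟂ JH, so JH runs at -17.00°; with |JH| = 29.9, H = (7.598, -12.53). ∠JHD = 75.5° gives HD at 87.50° from the x-axis; with |HD| = 29.6, D = (8.889, 17.04). ∠HDQ = 65.9° gives DQ at -158.4° from the x-axis; with |DQ| = 10.7, Q = (-1.059, 13.10). The perpendicularity gives QK at right angles to DQ, so QK runs at -68.40°; with |QK| = 19.3, K = (6.046, -4.841). Then |HK| = |K − H| = 7.843.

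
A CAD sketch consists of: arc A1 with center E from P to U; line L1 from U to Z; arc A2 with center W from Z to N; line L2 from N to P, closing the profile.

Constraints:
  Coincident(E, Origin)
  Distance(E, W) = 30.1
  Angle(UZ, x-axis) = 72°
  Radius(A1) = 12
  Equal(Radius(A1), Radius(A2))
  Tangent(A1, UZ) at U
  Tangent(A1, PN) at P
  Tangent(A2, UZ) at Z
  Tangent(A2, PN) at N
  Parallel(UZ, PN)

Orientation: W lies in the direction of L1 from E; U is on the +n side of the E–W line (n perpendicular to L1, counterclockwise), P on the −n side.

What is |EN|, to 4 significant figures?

32.40

Tangency of A1 to both parallel lines with radius 12.0 puts U and P at E ± 12.0·n: U = (-11.41, 3.708), P = (11.41, -3.708). Equal radii place Z and N the same way about W: Z = W + 12.0·n = (-2.111, 32.34), N = W − 12.0·n = (20.71, 24.92). Then |EN| = |N − E| = 32.40.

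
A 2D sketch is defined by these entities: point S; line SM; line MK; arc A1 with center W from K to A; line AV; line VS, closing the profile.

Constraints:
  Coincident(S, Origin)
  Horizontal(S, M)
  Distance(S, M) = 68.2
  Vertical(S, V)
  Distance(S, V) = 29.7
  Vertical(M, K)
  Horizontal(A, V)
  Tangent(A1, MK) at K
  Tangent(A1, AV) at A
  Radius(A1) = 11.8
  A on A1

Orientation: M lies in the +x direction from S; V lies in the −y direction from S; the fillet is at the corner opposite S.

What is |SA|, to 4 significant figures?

63.74

S is at the origin; S and M share the same y with |SM| = 68.2 and M on the +x side, so M = (68.20, 0.000). S and V share the same x with |SV| = 29.7 and V on the −y side, so V = (0.000, -29.70). The virtual corner opposite S is at (68.20, -29.70). A1 meets MK tangentially, so WK is at right angles to MK and A1 meets AV tangentially, so WA is at right angles to AV, with radius 11.8, so the center W sits 11.8 in from both sides at W = (56.40, -17.90). That places the tangent points at K = (68.20, -17.90) on MK and A = (56.40, -29.70) on AV. Then |SA| = |A − S| = 63.74.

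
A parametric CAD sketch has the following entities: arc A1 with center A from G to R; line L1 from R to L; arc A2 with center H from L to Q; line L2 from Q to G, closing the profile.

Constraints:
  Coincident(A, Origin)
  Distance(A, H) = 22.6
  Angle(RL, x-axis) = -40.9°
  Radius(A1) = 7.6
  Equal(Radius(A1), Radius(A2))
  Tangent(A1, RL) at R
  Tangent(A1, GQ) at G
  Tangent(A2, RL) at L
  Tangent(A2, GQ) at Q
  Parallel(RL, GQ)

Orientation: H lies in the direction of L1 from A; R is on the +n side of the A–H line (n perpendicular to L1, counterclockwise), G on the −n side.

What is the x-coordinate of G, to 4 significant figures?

-4.976

A is at the origin and H lies 22.6 along u from A, so H = 22.6·u = (17.08, -14.80). Tangency of A1 to both parallel lines with radius 7.6 puts R and G at A ± 7.6·n: R = (4.976, 5.744), G = (-4.976, -5.744). So G.x = -4.976.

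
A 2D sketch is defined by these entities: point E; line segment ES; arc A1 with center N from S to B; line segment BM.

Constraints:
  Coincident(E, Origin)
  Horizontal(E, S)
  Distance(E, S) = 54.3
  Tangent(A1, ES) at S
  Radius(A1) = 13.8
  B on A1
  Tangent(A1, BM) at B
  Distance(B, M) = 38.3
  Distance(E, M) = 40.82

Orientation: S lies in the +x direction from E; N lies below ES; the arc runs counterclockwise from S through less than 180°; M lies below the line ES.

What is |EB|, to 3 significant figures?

43.7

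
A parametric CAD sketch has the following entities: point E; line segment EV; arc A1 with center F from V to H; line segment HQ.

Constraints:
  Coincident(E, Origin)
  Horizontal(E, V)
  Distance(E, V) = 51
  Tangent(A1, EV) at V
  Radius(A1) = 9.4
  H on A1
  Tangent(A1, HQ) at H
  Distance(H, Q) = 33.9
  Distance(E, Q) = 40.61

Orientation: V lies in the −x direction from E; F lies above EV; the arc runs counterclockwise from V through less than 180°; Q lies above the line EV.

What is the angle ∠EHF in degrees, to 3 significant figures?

152°

E is at the origin; E and V share the same y with |EV| = 51.0 and V on the −x side, so V = (-51.0, 0.00). A1 meets EV tangentially, so FV is at right angles to EV, so F = V + (0, 9.4) = (-51.0, 9.40). Since FH ⟂ HQ (tangency), |FQ| = √(9.4² + 33.9²) = 35.2 regardless of where H sits on A1. So Q lies on both circle(E, 40.61) and circle(F, 35.2); the above-EV intersection is Q = (-24.4, 32.4). H is the foot of the tangent from Q: H = (-43.2, 4.20).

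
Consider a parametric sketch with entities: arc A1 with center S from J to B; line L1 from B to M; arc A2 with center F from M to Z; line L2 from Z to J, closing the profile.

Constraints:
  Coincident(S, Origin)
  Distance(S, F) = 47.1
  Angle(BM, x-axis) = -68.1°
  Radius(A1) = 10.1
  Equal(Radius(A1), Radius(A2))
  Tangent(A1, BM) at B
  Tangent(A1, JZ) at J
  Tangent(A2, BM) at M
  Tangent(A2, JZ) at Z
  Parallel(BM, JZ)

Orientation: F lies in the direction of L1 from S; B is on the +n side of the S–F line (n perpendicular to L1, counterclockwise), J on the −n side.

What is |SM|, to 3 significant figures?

48.2

The slot axis is L1's direction at -68.1°, so u = (cos -68.1°, sin -68.1°) = (0.373, -0.928) and n = (−sin -68.1°, cos -68.1°) = (0.928, 0.373). S is at the origin and F lies 47.1 along u from S, so F = 47.1·u = (17.6, -43.7). Tangency of A1 to both parallel lines with radius 10.1 puts B and J at S ± 10.1·n: B = (9.37, 3.77), J = (-9.37, -3.77). Equal radii place M and Z the same way about F: M = F + 10.1·n = (26.9, -39.9), Z = F − 10.1·n = (8.20, -47.5). Then |SM| = |M − S| = 48.2.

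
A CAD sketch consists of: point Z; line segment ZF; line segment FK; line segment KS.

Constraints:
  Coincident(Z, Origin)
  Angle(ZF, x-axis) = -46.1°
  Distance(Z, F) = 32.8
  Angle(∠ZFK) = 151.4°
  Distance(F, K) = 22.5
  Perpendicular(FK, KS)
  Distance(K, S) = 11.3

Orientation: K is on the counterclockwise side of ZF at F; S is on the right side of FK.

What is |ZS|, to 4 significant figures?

57.97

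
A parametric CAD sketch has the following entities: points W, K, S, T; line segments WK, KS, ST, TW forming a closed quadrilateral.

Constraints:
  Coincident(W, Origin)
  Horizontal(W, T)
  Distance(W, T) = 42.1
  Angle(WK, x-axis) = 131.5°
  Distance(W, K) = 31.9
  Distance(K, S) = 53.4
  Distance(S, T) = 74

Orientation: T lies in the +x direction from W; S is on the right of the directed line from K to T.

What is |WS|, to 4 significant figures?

39.07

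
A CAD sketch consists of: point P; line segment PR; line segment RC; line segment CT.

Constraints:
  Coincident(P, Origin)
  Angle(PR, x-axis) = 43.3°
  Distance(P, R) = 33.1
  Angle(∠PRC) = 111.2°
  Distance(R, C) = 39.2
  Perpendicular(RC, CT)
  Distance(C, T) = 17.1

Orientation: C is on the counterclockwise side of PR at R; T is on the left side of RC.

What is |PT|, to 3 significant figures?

53.0

P is at the origin; PR runs at 43.3° with length 33.1, so R = 33.1·(cos 43.3°, sin 43.3°) = (24.1, 22.7). ∠PRC = 111.2°, so RC runs at 43.3° + (180° − 111.2°) = 112° from the x-axis; with |RC| = 39.2, C = R + 39.2·(cos 112°, sin 112°) = (9.34, 59.0). RC is perpendicular to CT; with |CT| = 17.1 on the left of RC, T = C + 17.1·(-0.927, -0.376) = (-6.50, 52.6). Then |PT| = |T − P| = 53.0.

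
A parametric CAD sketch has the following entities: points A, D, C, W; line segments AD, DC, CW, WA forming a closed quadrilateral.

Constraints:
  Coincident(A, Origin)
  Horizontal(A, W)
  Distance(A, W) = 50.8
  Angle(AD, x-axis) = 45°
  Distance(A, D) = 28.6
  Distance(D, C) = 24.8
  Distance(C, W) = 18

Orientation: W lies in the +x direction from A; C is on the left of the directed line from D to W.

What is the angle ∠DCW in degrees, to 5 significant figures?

116.97°

A is at the origin; AW is horizontal with |AW| = 50.8 and W in +x, so W = (50.8, 0). AD runs at 45.0° with |AD| = 28.6, so D = (20.223, 20.223). C is determined by |DC| = 24.8 and |CW| = 18.0 together: it lies at the intersection of circle(D, 24.8) and circle(W, 18.0). With |DW| = 36.659, the foot of the radical line on DW is 22.299 from D and the perpendicular offset is √(24.8² − 22.299²) = 10.853. Taking the left-of-DW solution: C = (44.809, 16.974).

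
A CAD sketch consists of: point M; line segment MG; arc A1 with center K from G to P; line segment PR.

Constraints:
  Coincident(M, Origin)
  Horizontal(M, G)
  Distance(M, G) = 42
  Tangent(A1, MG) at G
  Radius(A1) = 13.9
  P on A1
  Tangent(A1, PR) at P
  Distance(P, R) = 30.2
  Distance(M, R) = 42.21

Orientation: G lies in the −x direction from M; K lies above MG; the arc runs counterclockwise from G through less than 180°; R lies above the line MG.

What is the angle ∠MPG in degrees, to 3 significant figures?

127°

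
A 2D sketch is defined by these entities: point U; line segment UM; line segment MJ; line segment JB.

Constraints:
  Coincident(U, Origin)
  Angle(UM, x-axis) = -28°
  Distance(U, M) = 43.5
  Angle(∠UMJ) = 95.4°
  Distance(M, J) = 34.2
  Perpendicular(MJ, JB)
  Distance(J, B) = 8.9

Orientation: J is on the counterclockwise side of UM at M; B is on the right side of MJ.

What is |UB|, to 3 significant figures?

64.7

∠UMJ = 95.4°, so MJ runs at -28.0° + (180° − 95.4°) = 56.6° from the x-axis; with |MJ| = 34.2, J = M + 34.2·(cos 56.6°, sin 56.6°) = (57.2, 8.13). MJ ⟂ JB; with |JB| = 8.9 on the right of MJ, B = J + 8.9·(0.835, -0.550) = (64.7, 3.23). Then |UB| = |B − U| = 64.7.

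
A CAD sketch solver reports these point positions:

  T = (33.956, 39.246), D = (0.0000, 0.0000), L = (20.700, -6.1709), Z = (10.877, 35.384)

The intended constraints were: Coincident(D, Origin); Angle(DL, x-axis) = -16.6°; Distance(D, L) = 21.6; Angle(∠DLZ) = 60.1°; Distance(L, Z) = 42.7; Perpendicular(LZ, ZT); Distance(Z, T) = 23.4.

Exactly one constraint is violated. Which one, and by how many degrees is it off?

Perpendicular(LZ, ZT) — off by 3.80°.

D = (0.00, 0.00) ✓; DL at -16.60° ✓; |DL| = 21.60 ✓; ∠DLZ = 60.10° ✓; |LZ| = 42.70 ✓; ∠(LZ, ZT) = 93.80° ✗; |ZT| = 23.40 ✓.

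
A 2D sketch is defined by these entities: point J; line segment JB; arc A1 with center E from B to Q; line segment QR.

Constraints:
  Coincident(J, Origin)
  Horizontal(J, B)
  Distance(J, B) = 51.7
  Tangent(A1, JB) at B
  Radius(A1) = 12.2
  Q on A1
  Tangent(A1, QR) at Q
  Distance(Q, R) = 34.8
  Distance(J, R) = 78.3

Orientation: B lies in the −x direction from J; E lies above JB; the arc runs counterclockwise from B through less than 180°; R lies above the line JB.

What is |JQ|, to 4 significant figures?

46.08

J is at the origin; J and B share the same y with |JB| = 51.7 and B on the −x side, so B = (-51.70, 0.000). Tangency of A1 to JB means the radius EB is perpendicular to JB, so E = B + (0, 12.2) = (-51.70, 12.20). Since EQ ⟂ QR (tangency), |ER| = √(12.2² + 34.8²) = 36.88 regardless of where Q sits on A1. So R lies on both circle(J, 78.3) and circle(E, 36.88); the above-JB intersection is R = (-62.21, 47.55). Q is the foot of the tangent from R: Q = (-41.81, 19.35).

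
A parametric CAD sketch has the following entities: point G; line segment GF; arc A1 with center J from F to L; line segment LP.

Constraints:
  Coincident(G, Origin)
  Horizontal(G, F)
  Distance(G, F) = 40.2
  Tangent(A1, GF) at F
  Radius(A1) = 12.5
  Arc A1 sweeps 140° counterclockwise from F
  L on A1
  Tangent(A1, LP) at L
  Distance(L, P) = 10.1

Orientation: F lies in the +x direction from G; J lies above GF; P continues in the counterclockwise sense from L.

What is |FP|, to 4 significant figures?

28.57

G is at the origin; GF is horizontal with |GF| = 40.2 and F on the +x side, so F = (40.20, 0.000). A1 meets GF tangentially, so JF is at right angles to GF, so J = F + (0, 12.5) = (40.20, 12.50). On A1, F sits at bearing -90° from J; a 140° counterclockwise sweep puts L at bearing 50°, so L = J + 12.5·(cos 50°, sin 50°) = (48.23, 22.08). Tangency of A1 to LP means the radius JL is perpendicular to LP, so LP runs along (−sin 50°, cos 50°); with |LP| = 10.1, P = (40.50, 28.57). Then |FP| = |P − F| = 28.57.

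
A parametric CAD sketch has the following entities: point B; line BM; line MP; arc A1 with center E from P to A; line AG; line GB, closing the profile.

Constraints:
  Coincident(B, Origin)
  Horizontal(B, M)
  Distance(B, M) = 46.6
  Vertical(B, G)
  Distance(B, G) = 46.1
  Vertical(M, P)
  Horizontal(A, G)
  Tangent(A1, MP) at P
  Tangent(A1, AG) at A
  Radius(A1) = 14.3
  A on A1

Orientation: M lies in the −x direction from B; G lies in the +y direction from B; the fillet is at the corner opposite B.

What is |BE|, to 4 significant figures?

45.33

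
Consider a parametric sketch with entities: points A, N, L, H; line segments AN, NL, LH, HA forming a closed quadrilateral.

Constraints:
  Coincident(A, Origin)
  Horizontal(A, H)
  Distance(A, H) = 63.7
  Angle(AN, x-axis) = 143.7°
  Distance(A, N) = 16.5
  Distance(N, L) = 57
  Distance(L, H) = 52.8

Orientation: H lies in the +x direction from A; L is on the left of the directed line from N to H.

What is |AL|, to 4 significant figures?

54.20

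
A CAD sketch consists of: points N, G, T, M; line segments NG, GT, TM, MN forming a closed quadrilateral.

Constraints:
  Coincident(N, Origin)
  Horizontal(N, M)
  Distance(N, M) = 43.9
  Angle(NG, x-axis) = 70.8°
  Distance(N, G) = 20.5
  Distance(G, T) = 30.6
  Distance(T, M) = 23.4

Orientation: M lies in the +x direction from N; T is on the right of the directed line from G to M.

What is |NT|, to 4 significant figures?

22.89

Checks: |GT| = 30.60 ✓; |TM| = 23.40 ✓.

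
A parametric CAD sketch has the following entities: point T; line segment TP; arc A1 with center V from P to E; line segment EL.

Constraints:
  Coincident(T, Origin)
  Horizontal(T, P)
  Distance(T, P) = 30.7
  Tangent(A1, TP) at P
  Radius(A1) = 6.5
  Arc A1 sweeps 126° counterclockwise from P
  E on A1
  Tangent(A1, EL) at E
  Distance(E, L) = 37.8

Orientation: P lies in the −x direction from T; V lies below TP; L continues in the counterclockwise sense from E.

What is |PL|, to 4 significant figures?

44.28

On A1, P sits at bearing 90° from V; a 126° counterclockwise sweep puts E at bearing 216°, so E = V + 6.5·(cos 216°, sin 216°) = (-35.96, -10.32). Since A1 is tangent to EL there, VE ⟂ EL, so EL runs along (−sin 216°, cos 216°); with |EL| = 37.8, L = (-13.74, -40.90). Then |PL| = |L − P| = 44.28.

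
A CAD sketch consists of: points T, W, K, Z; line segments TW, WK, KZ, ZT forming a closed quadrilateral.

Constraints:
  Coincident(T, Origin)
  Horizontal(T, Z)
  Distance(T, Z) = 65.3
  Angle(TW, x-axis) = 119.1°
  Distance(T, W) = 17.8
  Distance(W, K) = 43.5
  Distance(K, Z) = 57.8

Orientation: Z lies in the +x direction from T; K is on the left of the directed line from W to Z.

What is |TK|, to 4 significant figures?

49.40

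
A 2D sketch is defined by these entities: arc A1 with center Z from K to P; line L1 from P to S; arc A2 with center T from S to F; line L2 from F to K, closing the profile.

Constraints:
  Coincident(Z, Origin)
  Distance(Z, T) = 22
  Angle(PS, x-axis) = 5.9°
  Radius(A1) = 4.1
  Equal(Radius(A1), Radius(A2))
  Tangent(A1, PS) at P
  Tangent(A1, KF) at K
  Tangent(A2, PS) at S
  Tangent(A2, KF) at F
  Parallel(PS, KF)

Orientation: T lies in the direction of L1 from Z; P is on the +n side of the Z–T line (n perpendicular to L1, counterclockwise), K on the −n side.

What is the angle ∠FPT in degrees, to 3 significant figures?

9.89°

The slot axis is L1's direction at 5.9°, so u = (cos 5.9°, sin 5.9°) = (0.995, 0.103) and n = (−sin 5.9°, cos 5.9°) = (-0.103, 0.995). Z is at the origin and T lies 22.0 along u from Z, so T = 22.0·u = (21.9, 2.26). Tangency of A1 to both parallel lines with radius 4.1 puts P and K at Z ± 4.1·n: P = (-0.421, 4.08), K = (0.421, -4.08). Equal radii place S and F the same way about T: S = T + 4.1·n = (21.5, 6.34), F = T − 4.1·n = (22.3, -1.82). Then cos ∠FPT = PF·PT / (|PF||PT|), giving 9.89°.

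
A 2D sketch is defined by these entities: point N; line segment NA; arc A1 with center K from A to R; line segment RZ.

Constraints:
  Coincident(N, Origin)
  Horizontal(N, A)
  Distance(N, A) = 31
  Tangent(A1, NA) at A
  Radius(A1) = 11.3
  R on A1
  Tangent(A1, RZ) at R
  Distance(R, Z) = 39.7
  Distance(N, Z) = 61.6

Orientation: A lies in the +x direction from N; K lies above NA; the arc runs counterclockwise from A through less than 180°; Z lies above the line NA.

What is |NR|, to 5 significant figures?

44.254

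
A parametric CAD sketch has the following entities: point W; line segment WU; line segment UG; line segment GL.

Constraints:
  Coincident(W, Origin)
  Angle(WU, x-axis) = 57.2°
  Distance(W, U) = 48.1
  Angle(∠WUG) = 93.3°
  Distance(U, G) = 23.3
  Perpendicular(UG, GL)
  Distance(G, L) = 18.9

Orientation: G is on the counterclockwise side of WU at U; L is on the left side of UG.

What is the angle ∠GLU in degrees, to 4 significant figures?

50.95°

W is at the origin; WU runs at 57.2° with length 48.1, so U = 48.1·(cos 57.2°, sin 57.2°) = (26.06, 40.43). ∠WUG = 93.3°, so UG runs at 57.2° + (180° − 93.3°) = 143.9° from the x-axis; with |UG| = 23.3, G = U + 23.3·(cos 143.9°, sin 143.9°) = (7.230, 54.16). The perpendicularity gives GL at right angles to UG; with |GL| = 18.9 on the left of UG, L = G + 18.9·(-0.5892, -0.8080) = (-3.906, 38.89). Then cos ∠GLU = LG·LU / (|LG||LU|), giving 50.95°.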